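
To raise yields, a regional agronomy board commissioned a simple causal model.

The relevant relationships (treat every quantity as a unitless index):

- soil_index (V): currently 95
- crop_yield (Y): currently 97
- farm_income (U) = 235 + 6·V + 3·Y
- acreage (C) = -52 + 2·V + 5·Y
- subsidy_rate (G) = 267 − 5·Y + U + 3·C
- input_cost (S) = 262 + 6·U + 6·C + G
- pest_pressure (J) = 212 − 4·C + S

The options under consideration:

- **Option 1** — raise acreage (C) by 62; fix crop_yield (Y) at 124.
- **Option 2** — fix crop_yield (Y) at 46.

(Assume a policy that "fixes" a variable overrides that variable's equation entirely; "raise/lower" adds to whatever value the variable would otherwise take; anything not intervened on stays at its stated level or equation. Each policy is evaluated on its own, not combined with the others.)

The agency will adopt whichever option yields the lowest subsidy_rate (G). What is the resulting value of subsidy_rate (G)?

Option 1 (C + 62, Y := 124):
  V = 95
  Y = 124
  U = 235 + 6·95 + 3·124 = 1177
  C = -52 + 2·95 + 5·124 (+62 from intervention) = 820
  G = 267 − 5·124 + 1177 + 3·820 = 3284
Option 2 (Y := 46):
  V = 95
  Y = 46
  U = 235 + 6·95 + 3·46 = 943
  C = -52 + 2·95 + 5·46 = 368
  G = 267 − 5·46 + 943 + 3·368 = 2084
Comparing — Option 1: G=3284, Option 2: G=2084. Lowest is 2084 (Option 2).

2084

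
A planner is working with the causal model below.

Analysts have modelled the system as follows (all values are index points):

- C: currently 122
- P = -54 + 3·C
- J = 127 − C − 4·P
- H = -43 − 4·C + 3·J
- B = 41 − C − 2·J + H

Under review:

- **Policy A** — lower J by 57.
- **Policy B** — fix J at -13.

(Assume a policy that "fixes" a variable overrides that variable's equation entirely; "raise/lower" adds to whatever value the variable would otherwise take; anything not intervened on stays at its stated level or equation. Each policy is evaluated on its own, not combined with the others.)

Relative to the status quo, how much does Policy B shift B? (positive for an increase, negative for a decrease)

Baseline:
  C = 122
  P = -54 + 3·122 = 312
  J = 127 − 122 − 4·312 = -1243
  H = -43 − 4·122 + 3·(-1243) = -4260
  B = 41 − 122 − 2·(-1243) + (-4260) = -1855
Policy B (J := -13):
  C = 122
  P = -54 + 3·122 = 312
  J = -13
  H = -43 − 4·122 + 3·(-13) = -570
  B = 41 − 122 − 2·(-13) + (-570) = -625
Change in B: -625 − (-1855) = 1230

1230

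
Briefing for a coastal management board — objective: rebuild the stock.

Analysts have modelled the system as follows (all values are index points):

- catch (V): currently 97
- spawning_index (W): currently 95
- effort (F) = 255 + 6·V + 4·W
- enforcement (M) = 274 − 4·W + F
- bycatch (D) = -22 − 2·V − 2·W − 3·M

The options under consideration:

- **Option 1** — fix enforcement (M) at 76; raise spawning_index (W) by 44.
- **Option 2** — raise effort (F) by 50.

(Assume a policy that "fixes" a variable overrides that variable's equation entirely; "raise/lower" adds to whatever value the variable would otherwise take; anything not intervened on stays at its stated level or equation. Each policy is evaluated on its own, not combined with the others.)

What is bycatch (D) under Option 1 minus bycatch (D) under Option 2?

Option 1 (M := 76, W + 44):
  V = 97
  W = 95 + 44 = 139
  F = 255 + 6·97 + 4·139 = 1393
  M = 76
  D = -22 − 2·97 − 2·139 − 3·76 = -722
Option 2 (F + 50):
  V = 97
  W = 95
  F = 255 + 6·97 + 4·95 (+50 from intervention) = 1267
  M = 274 − 4·95 + 1267 = 1161
  D = -22 − 2·97 − 2·95 − 3·1161 = -3889
D: -722 − (-3889) = 3167

3167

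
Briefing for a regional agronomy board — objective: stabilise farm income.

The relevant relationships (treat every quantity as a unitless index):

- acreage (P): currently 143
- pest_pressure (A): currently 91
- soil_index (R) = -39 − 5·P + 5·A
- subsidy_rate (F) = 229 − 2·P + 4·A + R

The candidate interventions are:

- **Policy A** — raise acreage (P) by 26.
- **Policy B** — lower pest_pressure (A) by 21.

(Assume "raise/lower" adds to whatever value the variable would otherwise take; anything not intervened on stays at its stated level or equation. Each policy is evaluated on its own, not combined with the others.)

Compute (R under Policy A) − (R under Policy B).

Policy A (P + 26):
  P = 143 + 26 = 169
  A = 91
  R = -39 − 5·169 + 5·91 = -429
Policy B (A − 21):
  P = 143
  A = 91 − 21 = 70
  R = -39 − 5·143 + 5·70 = -404
R: -429 − (-404) = -25

-25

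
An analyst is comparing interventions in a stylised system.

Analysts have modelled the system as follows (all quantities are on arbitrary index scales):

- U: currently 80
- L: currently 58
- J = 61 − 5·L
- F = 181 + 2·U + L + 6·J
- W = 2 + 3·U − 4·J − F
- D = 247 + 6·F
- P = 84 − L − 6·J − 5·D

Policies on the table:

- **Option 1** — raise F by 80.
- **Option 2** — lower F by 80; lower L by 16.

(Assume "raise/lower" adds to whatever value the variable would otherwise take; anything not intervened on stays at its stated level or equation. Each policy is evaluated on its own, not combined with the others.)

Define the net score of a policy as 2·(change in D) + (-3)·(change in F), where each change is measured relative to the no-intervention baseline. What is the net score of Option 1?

Baseline:
  U = 80
  L = 58
  J = 61 − 5·58 = -229
  F = 181 + 2·80 + 58 + 6·(-229) = -975
  D = 247 + 6·(-975) = -5603
Option 1 (F + 80):
  U = 80
  L = 58
  J = 61 − 5·58 = -229
  F = 181 + 2·80 + 58 + 6·(-229) (+80 from intervention) = -895
  D = 247 + 6·(-895) = -5123
ΔD = -5123 − (-5603) = 480; ΔF = -895 − (-975) = 80
Score = 2·480 + (-3)·80 = 720

720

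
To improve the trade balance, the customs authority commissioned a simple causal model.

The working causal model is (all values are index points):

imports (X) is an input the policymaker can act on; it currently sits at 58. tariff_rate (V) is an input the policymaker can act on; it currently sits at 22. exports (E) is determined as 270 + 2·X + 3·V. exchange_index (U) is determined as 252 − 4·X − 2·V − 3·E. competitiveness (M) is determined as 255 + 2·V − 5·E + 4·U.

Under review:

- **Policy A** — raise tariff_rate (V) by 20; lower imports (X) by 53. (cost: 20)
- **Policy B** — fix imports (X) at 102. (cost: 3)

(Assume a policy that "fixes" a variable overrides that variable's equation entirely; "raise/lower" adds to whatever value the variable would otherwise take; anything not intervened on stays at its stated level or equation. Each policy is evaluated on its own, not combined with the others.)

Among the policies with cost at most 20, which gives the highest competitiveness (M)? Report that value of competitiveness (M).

-5971

Policy A (V + 20, X − 53):
  X = 58 − 53 = 5
  V = 22 + 20 = 42
  E = 270 + 2·5 + 3·42 = 406
  U = 252 − 4·5 − 2·42 − 3·406 = -1070
  M = 255 + 2·42 − 5·406 + 4·(-1070) = -5971
Policy B (X := 102):
  X = 102
  V = 22
  E = 270 + 2·102 + 3·22 = 540
  U = 252 − 4·102 − 2·22 − 3·540 = -1820
  M = 255 + 2·22 − 5·540 + 4·(-1820) = -9681
Comparing — Policy A: M=-5971, Policy B: M=-9681. Highest is -5971 (Policy A).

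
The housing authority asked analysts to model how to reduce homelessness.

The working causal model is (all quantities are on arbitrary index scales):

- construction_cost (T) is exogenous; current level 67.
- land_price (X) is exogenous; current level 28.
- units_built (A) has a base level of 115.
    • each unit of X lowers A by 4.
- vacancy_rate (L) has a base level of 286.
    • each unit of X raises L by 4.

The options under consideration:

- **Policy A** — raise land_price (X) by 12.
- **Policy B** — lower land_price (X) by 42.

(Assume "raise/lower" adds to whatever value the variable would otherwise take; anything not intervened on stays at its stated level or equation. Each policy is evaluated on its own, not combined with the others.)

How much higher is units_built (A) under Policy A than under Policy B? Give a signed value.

Policy A (X + 12):
  X = 28 + 12 = 40
  A = 115 − 4·40 = -45
Policy B (X − 42):
  X = 28 − 42 = -14
  A = 115 − 4·(-14) = 171
A: -45 − 171 = -216

-216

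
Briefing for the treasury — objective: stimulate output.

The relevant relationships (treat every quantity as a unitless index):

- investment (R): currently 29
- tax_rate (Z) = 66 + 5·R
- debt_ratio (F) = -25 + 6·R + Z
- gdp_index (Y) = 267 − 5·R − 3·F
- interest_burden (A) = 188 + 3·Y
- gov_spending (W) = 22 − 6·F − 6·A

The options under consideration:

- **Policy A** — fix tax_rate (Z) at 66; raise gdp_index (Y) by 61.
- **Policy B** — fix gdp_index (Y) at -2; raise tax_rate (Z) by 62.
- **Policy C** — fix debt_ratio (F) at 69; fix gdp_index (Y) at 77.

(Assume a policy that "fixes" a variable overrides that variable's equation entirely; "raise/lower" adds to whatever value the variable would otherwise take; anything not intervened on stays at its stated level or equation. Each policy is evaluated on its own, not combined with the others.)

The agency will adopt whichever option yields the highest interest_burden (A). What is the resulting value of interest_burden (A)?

Policy A (Z := 66, Y + 61):
  R = 29
  Z = 66
  F = -25 + 6·29 + 66 = 215
  Y = 267 − 5·29 − 3·215 (+61 from intervention) = -462
  A = 188 + 3·(-462) = -1198
Policy B (Y := -2, Z + 62):
  R = 29
  Z = 66 + 5·29 (+62 from intervention) = 273
  F = -25 + 6·29 + 273 = 422
  Y = -2
  A = 188 + 3·(-2) = 182
Policy C (F := 69, Y := 77):
  R = 29
  Z = 66 + 5·29 = 211
  F = 69
  Y = 77
  A = 188 + 3·77 = 419
Comparing — Policy A: A=-1198, Policy B: A=182, Policy C: A=419. Highest is 419 (Policy C).

419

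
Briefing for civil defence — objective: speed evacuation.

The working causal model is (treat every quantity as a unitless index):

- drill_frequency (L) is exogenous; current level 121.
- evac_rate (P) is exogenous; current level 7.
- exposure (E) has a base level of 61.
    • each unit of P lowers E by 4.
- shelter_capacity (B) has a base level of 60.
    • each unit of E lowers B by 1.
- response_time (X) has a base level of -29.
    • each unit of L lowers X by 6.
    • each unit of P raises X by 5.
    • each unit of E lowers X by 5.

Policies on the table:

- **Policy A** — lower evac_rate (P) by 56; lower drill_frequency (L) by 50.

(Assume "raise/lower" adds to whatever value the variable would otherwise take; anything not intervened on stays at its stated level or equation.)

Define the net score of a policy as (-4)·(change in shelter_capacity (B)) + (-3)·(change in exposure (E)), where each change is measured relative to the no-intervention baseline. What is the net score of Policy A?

224

Baseline:
  P = 7
  E = 61 − 4·7 = 33
  B = 60 − 33 = 27
Policy A (P − 56, L − 50):
  P = 7 − 56 = -49
  E = 61 − 4·(-49) = 257
  B = 60 − 257 = -197
ΔB = -197 − 27 = -224; ΔE = 257 − 33 = 224
Score = (-4)·(-224) + (-3)·224 = 224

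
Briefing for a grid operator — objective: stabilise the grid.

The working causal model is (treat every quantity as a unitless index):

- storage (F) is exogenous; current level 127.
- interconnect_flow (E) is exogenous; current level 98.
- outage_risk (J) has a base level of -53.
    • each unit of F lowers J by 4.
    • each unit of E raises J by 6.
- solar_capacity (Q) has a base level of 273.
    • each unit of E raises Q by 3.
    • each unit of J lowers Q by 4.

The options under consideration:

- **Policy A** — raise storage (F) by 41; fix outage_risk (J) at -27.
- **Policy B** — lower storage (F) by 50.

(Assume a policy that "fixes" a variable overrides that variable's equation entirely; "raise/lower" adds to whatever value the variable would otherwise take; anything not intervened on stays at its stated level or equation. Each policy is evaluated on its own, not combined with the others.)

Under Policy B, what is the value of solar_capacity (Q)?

Policy B (F − 50):
  F = 127 − 50 = 77
  E = 98
  J = -53 − 4·77 + 6·98 = 227
  Q = 273 + 3·98 − 4·227 = -341

-341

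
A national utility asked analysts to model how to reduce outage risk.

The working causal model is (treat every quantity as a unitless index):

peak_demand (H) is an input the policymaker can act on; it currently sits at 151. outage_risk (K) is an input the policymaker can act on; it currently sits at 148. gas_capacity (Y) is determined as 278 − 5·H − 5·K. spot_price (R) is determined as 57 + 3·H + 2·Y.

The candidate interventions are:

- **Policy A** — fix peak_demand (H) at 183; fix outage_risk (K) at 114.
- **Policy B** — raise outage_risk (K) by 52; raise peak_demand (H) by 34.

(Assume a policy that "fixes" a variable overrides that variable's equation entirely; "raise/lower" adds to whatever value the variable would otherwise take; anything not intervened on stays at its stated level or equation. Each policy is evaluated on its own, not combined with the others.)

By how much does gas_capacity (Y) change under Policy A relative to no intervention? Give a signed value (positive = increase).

Baseline:
  H = 151
  K = 148
  Y = 278 − 5·151 − 5·148 = -1217
Policy A (H := 183, K := 114):
  H = 183
  K = 114
  Y = 278 − 5·183 − 5·114 = -1207
Change in Y: -1207 − (-1217) = 10

10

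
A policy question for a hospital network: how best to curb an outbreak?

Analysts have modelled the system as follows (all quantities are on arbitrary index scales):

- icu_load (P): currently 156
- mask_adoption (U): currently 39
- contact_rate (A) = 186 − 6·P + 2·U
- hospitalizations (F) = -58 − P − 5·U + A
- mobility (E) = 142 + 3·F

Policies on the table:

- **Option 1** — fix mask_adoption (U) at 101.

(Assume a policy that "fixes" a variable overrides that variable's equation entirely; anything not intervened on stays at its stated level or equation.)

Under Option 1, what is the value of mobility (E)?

-3659

Option 1 (U := 101):
  P = 156
  U = 101
  A = 186 − 6·156 + 2·101 = -548
  F = -58 − 156 − 5·101 + (-548) = -1267
  E = 142 + 3·(-1267) = -3659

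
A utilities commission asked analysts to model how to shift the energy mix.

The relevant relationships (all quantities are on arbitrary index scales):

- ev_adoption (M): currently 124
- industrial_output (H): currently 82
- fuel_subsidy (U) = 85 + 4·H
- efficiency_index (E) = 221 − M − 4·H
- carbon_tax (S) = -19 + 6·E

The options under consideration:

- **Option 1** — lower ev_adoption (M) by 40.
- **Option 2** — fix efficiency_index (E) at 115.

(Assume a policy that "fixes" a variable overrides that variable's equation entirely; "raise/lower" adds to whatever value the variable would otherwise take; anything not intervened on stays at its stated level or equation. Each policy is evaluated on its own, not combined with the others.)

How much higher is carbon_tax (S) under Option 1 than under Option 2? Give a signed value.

-1836

Option 1 (M − 40):
  M = 124 − 40 = 84
  H = 82
  E = 221 − 84 − 4·82 = -191
  S = -19 + 6·(-191) = -1165
Option 2 (E := 115):
  M = 124
  H = 82
  E = 115
  S = -19 + 6·115 = 671
S: -1165 − 671 = -1836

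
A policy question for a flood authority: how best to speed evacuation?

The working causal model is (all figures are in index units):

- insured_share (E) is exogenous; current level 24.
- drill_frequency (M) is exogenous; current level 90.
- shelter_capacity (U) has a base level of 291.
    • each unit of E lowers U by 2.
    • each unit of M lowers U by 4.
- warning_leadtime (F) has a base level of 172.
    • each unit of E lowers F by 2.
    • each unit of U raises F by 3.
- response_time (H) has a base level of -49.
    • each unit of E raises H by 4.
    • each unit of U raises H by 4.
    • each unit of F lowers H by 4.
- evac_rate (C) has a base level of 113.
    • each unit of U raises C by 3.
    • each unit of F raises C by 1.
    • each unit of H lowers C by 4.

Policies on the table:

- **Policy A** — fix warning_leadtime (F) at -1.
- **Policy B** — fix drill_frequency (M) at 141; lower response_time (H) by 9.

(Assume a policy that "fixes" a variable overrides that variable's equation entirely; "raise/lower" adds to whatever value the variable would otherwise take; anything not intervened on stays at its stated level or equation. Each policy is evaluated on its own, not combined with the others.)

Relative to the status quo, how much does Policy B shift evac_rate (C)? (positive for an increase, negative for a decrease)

Baseline:
  E = 24
  M = 90
  U = 291 − 2·24 − 4·90 = -117
  F = 172 − 2·24 + 3·(-117) = -227
  H = -49 + 4·24 + 4·(-117) − 4·(-227) = 487
  C = 113 + 3·(-117) + (-227) − 4·487 = -2413
Policy B (M := 141, H − 9):
  E = 24
  M = 141
  U = 291 − 2·24 − 4·141 = -321
  F = 172 − 2·24 + 3·(-321) = -839
  H = -49 + 4·24 + 4·(-321) − 4·(-839) (−9 from intervention) = 2110
  C = 113 + 3·(-321) + (-839) − 4·2110 = -10129
Change in C: -10129 − (-2413) = -7716

-7716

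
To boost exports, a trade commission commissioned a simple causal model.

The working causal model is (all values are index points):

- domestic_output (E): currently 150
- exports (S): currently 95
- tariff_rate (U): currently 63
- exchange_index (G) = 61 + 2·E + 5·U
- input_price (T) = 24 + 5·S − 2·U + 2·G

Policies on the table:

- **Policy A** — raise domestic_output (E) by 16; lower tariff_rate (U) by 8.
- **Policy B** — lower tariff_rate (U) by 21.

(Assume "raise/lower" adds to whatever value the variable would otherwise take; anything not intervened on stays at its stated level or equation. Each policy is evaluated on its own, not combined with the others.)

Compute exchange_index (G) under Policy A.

668

Policy A (E + 16, U − 8):
  E = 150 + 16 = 166
  U = 63 − 8 = 55
  G = 61 + 2·166 + 5·55 = 668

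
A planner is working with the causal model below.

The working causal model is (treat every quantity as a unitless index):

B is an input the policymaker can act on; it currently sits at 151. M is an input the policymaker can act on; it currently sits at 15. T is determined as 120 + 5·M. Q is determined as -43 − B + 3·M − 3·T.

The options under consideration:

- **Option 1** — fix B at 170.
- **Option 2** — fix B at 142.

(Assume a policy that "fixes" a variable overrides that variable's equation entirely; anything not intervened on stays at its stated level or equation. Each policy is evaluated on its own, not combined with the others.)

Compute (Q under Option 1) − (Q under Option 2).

-28

Option 1 (B := 170):
  B = 170
  M = 15
  T = 120 + 5·15 = 195
  Q = -43 − 170 + 3·15 − 3·195 = -753
Option 2 (B := 142):
  B = 142
  M = 15
  T = 120 + 5·15 = 195
  Q = -43 − 142 + 3·15 − 3·195 = -725
Q: -753 − (-725) = -28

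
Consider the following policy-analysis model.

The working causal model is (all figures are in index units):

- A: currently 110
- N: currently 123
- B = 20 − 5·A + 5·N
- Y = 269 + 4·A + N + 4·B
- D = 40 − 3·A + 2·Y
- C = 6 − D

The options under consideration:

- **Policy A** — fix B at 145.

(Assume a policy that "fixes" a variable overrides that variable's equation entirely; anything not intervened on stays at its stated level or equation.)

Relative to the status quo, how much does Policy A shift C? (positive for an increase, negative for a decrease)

Baseline:
  A = 110
  N = 123
  B = 20 − 5·110 + 5·123 = 85
  Y = 269 + 4·110 + 123 + 4·85 = 1172
  D = 40 − 3·110 + 2·1172 = 2054
  C = 6 − 2054 = -2048
Policy A (B := 145):
  A = 110
  N = 123
  B = 145
  Y = 269 + 4·110 + 123 + 4·145 = 1412
  D = 40 − 3·110 + 2·1412 = 2534
  C = 6 − 2534 = -2528
Change in C: -2528 − (-2048) = -480

-480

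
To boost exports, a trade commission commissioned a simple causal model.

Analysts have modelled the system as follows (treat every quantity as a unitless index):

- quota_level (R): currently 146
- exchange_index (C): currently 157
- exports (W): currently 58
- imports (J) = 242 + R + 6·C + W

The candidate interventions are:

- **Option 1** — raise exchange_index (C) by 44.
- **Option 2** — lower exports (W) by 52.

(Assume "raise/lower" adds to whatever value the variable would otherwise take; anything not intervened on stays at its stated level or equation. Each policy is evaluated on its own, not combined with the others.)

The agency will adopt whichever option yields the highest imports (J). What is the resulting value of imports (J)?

1652

Option 1 (C + 44):
  R = 146
  C = 157 + 44 = 201
  W = 58
  J = 242 + 146 + 6·201 + 58 = 1652
Option 2 (W − 52):
  R = 146
  C = 157
  W = 58 − 52 = 6
  J = 242 + 146 + 6·157 + 6 = 1336
Comparing — Option 1: J=1652, Option 2: J=1336. Highest is 1652 (Option 1).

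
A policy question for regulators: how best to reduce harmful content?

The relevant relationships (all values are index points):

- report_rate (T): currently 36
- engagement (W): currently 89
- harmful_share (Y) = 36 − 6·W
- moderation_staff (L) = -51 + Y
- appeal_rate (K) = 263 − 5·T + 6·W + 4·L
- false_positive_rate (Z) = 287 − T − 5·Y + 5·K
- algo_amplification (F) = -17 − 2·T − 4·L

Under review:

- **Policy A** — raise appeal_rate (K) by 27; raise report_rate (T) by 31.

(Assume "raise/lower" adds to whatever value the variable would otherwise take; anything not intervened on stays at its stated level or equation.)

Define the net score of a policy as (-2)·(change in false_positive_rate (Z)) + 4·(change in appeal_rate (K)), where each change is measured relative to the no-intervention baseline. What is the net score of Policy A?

830

Baseline:
  T = 36
  W = 89
  Y = 36 − 6·89 = -498
  L = -51 + (-498) = -549
  K = 263 − 5·36 + 6·89 + 4·(-549) = -1579
  Z = 287 − 36 − 5·(-498) + 5·(-1579) = -5154
Policy A (K + 27, T + 31):
  T = 36 + 31 = 67
  W = 89
  Y = 36 − 6·89 = -498
  L = -51 + (-498) = -549
  K = 263 − 5·67 + 6·89 + 4·(-549) (+27 from intervention) = -1707
  Z = 287 − 67 − 5·(-498) + 5·(-1707) = -5825
ΔZ = -5825 − (-5154) = -671; ΔK = -1707 − (-1579) = -128
Score = (-2)·(-671) + 4·(-128) = 830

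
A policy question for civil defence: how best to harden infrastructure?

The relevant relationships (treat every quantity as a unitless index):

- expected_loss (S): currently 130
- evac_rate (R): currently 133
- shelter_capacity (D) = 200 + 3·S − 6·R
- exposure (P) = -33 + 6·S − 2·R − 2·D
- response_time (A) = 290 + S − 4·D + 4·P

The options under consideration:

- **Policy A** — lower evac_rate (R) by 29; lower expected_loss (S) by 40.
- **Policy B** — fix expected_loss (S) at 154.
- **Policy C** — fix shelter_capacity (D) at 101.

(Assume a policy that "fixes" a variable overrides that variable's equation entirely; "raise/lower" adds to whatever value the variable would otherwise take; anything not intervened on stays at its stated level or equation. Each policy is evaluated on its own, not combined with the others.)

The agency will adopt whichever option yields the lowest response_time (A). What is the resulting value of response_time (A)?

Policy A (R − 29, S − 40):
  S = 130 − 40 = 90
  R = 133 − 29 = 104
  D = 200 + 3·90 − 6·104 = -154
  P = -33 + 6·90 − 2·104 − 2·(-154) = 607
  A = 290 + 90 − 4·(-154) + 4·607 = 3424
Policy B (S := 154):
  S = 154
  R = 133
  D = 200 + 3·154 − 6·133 = -136
  P = -33 + 6·154 − 2·133 − 2·(-136) = 897
  A = 290 + 154 − 4·(-136) + 4·897 = 4576
Policy C (D := 101):
  S = 130
  R = 133
  D = 101
  P = -33 + 6·130 − 2·133 − 2·101 = 279
  A = 290 + 130 − 4·101 + 4·279 = 1132
Comparing — Policy A: A=3424, Policy B: A=4576, Policy C: A=1132. Lowest is 1132 (Policy C).

1132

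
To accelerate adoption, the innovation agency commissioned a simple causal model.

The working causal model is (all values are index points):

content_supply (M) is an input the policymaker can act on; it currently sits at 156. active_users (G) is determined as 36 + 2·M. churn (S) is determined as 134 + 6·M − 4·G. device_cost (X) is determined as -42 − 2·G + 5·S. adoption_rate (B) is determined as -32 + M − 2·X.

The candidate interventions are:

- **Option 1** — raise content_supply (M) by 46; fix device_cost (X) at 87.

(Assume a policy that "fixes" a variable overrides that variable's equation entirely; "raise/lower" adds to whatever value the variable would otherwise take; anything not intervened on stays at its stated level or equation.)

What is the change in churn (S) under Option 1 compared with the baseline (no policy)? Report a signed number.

Baseline:
  M = 156
  G = 36 + 2·156 = 348
  S = 134 + 6·156 − 4·348 = -322
Option 1 (M + 46, X := 87):
  M = 156 + 46 = 202
  G = 36 + 2·202 = 440
  S = 134 + 6·202 − 4·440 = -414
Change in S: -414 − (-322) = -92

-92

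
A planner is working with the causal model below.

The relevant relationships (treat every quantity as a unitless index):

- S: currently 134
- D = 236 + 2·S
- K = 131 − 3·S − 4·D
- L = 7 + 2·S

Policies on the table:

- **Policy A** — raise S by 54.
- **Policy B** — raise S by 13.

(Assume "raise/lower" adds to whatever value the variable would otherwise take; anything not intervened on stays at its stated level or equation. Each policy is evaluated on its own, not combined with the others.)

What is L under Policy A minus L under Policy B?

Policy A (S + 54):
  S = 134 + 54 = 188
  L = 7 + 2·188 = 383
Policy B (S + 13):
  S = 134 + 13 = 147
  L = 7 + 2·147 = 301
L: 383 − 301 = 82

82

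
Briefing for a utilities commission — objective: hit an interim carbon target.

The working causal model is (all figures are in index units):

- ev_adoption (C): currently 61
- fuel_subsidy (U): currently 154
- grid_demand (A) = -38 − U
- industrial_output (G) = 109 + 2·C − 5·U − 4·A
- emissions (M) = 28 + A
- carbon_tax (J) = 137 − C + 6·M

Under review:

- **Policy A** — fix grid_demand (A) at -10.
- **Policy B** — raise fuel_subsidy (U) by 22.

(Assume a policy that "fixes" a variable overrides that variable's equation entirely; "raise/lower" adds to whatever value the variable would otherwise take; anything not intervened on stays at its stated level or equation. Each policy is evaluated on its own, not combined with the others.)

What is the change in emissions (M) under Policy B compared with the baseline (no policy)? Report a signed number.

Baseline:
  U = 154
  A = -38 − 154 = -192
  M = 28 + (-192) = -164
Policy B (U + 22):
  U = 154 + 22 = 176
  A = -38 − 176 = -214
  M = 28 + (-214) = -186
Change in M: -186 − (-164) = -22

-22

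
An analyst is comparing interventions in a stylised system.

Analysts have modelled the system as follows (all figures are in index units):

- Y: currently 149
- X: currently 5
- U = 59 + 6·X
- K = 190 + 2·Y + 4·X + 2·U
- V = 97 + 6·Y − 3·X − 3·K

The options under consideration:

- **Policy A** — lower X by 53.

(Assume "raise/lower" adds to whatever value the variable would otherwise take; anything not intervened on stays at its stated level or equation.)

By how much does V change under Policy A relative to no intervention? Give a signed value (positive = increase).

2703

Baseline:
  Y = 149
  X = 5
  U = 59 + 6·5 = 89
  K = 190 + 2·149 + 4·5 + 2·89 = 686
  V = 97 + 6·149 − 3·5 − 3·686 = -1082
Policy A (X − 53):
  Y = 149
  X = 5 − 53 = -48
  U = 59 + 6·(-48) = -229
  K = 190 + 2·149 + 4·(-48) + 2·(-229) = -162
  V = 97 + 6·149 − 3·(-48) − 3·(-162) = 1621
Change in V: 1621 − (-1082) = 2703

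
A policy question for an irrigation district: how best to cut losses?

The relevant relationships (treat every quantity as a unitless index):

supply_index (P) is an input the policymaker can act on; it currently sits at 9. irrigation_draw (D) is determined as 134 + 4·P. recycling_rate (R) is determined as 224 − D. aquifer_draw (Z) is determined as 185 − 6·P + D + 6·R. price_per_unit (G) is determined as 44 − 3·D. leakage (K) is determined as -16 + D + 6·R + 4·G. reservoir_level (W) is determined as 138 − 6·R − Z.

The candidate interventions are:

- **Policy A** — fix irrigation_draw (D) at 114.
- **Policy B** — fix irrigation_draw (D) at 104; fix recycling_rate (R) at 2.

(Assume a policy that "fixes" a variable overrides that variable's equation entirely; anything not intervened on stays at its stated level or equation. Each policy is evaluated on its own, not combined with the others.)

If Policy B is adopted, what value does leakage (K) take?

Policy B (D := 104, R := 2):
  P = 9
  D = 104
  R = 2
  G = 44 − 3·104 = -268
  K = -16 + 104 + 6·2 + 4·(-268) = -972

-972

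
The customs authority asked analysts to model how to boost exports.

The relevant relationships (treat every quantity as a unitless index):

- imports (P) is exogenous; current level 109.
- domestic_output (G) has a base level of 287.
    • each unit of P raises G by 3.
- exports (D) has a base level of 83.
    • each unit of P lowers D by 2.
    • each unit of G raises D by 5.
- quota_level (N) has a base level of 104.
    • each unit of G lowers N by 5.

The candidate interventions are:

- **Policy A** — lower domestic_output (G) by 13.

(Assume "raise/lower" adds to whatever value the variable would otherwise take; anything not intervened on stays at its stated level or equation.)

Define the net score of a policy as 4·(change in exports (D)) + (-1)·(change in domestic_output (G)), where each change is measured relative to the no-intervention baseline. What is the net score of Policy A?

Baseline:
  P = 109
  G = 287 + 3·109 = 614
  D = 83 − 2·109 + 5·614 = 2935
Policy A (G − 13):
  P = 109
  G = 287 + 3·109 (−13 from intervention) = 601
  D = 83 − 2·109 + 5·601 = 2870
ΔD = 2870 − 2935 = -65; ΔG = 601 − 614 = -13
Score = 4·(-65) + (-1)·(-13) = -247

-247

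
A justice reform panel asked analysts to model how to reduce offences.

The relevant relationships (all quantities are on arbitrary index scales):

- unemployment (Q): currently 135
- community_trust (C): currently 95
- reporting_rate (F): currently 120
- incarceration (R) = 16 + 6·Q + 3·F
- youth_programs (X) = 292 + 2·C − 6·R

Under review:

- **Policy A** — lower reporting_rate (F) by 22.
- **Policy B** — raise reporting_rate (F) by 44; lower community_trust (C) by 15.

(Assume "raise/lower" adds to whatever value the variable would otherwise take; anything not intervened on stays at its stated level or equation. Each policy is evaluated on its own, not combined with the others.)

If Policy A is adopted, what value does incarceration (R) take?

Policy A (F − 22):
  Q = 135
  F = 120 − 22 = 98
  R = 16 + 6·135 + 3·98 = 1120

1120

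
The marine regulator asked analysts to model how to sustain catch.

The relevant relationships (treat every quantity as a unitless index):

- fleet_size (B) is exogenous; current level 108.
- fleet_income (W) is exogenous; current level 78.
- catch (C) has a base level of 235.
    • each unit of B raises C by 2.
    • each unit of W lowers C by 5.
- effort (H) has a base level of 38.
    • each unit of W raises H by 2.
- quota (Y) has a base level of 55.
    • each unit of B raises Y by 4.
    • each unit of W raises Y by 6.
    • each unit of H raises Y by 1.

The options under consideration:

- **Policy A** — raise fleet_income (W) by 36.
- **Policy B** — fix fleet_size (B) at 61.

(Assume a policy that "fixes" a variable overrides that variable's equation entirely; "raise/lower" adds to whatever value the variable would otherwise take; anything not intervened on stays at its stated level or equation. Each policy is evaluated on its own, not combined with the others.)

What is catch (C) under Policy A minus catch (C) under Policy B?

Policy A (W + 36):
  B = 108
  W = 78 + 36 = 114
  C = 235 + 2·108 − 5·114 = -119
Policy B (B := 61):
  B = 61
  W = 78
  C = 235 + 2·61 − 5·78 = -33
C: -119 − (-33) = -86

-86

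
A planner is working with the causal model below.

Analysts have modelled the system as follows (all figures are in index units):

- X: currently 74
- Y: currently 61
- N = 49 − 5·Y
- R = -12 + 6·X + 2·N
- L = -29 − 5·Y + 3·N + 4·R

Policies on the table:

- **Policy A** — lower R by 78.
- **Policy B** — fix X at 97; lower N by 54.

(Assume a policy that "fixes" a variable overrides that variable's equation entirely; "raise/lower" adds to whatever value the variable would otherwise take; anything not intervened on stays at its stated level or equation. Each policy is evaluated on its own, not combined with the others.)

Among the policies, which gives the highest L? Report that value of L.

Policy A (R − 78):
  X = 74
  Y = 61
  N = 49 − 5·61 = -256
  R = -12 + 6·74 + 2·(-256) (−78 from intervention) = -158
  L = -29 − 5·61 + 3·(-256) + 4·(-158) = -1734
Policy B (X := 97, N − 54):
  X = 97
  Y = 61
  N = 49 − 5·61 (−54 from intervention) = -310
  R = -12 + 6·97 + 2·(-310) = -50
  L = -29 − 5·61 + 3·(-310) + 4·(-50) = -1464
Comparing — Policy A: L=-1734, Policy B: L=-1464. Highest is -1464 (Policy B).

-1464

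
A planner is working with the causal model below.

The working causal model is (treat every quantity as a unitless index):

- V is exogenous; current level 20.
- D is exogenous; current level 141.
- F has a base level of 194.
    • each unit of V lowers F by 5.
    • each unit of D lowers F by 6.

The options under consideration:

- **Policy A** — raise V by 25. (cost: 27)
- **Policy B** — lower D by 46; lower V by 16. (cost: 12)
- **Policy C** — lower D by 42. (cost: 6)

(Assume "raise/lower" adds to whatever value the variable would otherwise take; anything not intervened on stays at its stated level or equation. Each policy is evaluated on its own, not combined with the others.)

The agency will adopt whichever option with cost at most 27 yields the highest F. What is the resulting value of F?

-396

Policy A (V + 25):
  V = 20 + 25 = 45
  D = 141
  F = 194 − 5·45 − 6·141 = -877
Policy B (D − 46, V − 16):
  V = 20 − 16 = 4
  D = 141 − 46 = 95
  F = 194 − 5·4 − 6·95 = -396
Policy C (D − 42):
  V = 20
  D = 141 − 42 = 99
  F = 194 − 5·20 − 6·99 = -500
Comparing — Policy A: F=-877, Policy B: F=-396, Policy C: F=-500. Highest is -396 (Policy B).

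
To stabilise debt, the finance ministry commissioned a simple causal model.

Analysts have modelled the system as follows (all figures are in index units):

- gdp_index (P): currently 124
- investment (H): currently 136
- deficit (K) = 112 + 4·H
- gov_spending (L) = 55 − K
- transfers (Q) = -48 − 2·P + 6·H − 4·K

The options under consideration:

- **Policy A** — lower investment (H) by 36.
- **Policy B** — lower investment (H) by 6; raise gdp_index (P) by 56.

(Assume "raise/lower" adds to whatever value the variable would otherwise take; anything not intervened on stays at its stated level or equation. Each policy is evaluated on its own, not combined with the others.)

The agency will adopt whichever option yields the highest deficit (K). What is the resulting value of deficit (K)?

632

Policy A (H − 36):
  H = 136 − 36 = 100
  K = 112 + 4·100 = 512
Policy B (H − 6, P + 56):
  H = 136 − 6 = 130
  K = 112 + 4·130 = 632
Comparing — Policy A: K=512, Policy B: K=632. Highest is 632 (Policy B).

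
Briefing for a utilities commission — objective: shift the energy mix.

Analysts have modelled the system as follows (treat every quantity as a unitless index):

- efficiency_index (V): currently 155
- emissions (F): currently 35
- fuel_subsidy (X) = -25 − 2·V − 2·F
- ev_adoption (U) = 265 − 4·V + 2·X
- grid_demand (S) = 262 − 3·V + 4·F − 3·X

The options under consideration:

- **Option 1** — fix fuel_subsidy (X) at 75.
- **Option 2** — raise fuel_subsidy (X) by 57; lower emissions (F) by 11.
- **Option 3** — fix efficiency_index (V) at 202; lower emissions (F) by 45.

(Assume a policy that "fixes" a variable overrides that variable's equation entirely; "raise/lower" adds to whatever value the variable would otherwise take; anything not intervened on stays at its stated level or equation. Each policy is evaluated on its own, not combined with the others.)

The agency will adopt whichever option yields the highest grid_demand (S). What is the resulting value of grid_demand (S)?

Option 1 (X := 75):
  V = 155
  F = 35
  X = 75
  S = 262 − 3·155 + 4·35 − 3·75 = -288
Option 2 (X + 57, F − 11):
  V = 155
  F = 35 − 11 = 24
  X = -25 − 2·155 − 2·24 (+57 from intervention) = -326
  S = 262 − 3·155 + 4·24 − 3·(-326) = 871
Option 3 (V := 202, F − 45):
  V = 202
  F = 35 − 45 = -10
  X = -25 − 2·202 − 2·(-10) = -409
  S = 262 − 3·202 + 4·(-10) − 3·(-409) = 843
Comparing — Option 1: S=-288, Option 2: S=871, Option 3: S=843. Highest is 871 (Option 2).

871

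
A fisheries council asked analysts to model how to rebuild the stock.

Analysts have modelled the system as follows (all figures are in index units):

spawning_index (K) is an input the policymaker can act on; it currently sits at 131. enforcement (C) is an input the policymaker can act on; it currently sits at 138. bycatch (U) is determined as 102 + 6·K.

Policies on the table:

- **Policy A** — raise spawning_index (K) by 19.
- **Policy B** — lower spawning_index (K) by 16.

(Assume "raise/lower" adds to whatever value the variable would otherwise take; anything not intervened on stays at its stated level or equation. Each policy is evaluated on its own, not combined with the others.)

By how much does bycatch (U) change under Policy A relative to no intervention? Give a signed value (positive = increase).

114

Baseline:
  K = 131
  U = 102 + 6·131 = 888
Policy A (K + 19):
  K = 131 + 19 = 150
  U = 102 + 6·150 = 1002
Change in U: 1002 − 888 = 114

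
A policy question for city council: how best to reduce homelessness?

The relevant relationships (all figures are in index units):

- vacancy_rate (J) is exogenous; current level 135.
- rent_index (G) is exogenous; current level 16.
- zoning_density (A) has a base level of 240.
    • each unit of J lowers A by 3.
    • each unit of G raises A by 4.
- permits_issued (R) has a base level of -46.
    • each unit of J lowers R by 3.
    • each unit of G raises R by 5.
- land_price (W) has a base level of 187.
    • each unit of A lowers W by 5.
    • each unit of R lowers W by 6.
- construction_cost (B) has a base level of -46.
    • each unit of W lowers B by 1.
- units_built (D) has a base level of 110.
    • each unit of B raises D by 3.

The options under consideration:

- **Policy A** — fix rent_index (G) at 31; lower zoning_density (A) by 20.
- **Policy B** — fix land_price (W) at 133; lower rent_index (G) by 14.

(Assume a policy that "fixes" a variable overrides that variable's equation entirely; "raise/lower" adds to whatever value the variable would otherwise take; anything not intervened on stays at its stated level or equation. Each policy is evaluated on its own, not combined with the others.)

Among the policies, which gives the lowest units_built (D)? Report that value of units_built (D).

-6832

Policy A (G := 31, A − 20):
  J = 135
  G = 31
  A = 240 − 3·135 + 4·31 (−20 from intervention) = -61
  R = -46 − 3·135 + 5·31 = -296
  W = 187 − 5·(-61) − 6·(-296) = 2268
  B = -46 − 2268 = -2314
  D = 110 + 3·(-2314) = -6832
Policy B (W := 133, G − 14):
  J = 135
  G = 16 − 14 = 2
  A = 240 − 3·135 + 4·2 = -157
  R = -46 − 3·135 + 5·2 = -441
  W = 133
  B = -46 − 133 = -179
  D = 110 + 3·(-179) = -427
Comparing — Policy A: D=-6832, Policy B: D=-427. Lowest is -6832 (Policy A).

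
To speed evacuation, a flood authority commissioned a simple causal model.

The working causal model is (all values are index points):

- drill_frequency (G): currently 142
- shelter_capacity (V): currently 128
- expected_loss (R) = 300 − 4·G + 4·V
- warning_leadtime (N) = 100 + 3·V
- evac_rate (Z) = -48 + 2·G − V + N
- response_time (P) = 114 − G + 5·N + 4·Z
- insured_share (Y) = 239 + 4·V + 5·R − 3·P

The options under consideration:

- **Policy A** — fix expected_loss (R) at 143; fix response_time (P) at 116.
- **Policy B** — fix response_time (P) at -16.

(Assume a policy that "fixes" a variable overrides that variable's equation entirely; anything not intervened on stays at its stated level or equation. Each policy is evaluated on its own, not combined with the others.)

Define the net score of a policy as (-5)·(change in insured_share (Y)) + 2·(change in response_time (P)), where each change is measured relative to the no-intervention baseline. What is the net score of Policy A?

-76423

Baseline:
  G = 142
  V = 128
  R = 300 − 4·142 + 4·128 = 244
  N = 100 + 3·128 = 484
  Z = -48 + 2·142 − 128 + 484 = 592
  P = 114 − 142 + 5·484 + 4·592 = 4760
  Y = 239 + 4·128 + 5·244 − 3·4760 = -12309
Policy A (R := 143, P := 116):
  G = 142
  V = 128
  R = 143
  N = 100 + 3·128 = 484
  Z = -48 + 2·142 − 128 + 484 = 592
  P = 116
  Y = 239 + 4·128 + 5·143 − 3·116 = 1118
ΔY = 1118 − (-12309) = 13427; ΔP = 116 − 4760 = -4644
Score = (-5)·13427 + 2·(-4644) = -76423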